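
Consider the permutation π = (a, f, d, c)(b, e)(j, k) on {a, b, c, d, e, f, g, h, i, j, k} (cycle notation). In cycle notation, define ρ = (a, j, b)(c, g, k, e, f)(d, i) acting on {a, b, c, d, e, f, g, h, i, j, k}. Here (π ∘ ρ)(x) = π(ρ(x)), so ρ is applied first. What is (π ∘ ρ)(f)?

a

First apply ρ: ρ(f) = c, then π(c) = a. Thus (π ∘ ρ)(f) = a.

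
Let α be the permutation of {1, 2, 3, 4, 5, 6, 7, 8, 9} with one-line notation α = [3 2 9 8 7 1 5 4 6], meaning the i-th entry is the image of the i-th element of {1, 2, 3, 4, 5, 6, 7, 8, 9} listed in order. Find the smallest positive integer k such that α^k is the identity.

4

Writing α as disjoint cycles, the cycle lengths are 4, 2, 2, 1.
Since disjoint cycles commute, ord(α) = lcm(4, 2, 2) = 4.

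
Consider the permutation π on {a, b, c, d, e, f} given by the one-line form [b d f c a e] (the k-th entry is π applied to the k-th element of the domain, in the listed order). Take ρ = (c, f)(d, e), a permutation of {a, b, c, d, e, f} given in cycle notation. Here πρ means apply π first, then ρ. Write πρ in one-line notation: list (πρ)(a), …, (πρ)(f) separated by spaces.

b e c f a d

For each element, apply π then ρ: a → b → b; b → d → e; c → f → c; d → c → f; e → a → a; f → e → d.
So πρ in one-line form is b e c f a d.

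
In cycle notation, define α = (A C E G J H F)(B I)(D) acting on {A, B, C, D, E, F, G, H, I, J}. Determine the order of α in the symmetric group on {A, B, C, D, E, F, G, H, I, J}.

14

The disjoint cycles have lengths 7, 2, 1.
Since disjoint cycles commute, ord(α) = lcm(7, 2) = 14.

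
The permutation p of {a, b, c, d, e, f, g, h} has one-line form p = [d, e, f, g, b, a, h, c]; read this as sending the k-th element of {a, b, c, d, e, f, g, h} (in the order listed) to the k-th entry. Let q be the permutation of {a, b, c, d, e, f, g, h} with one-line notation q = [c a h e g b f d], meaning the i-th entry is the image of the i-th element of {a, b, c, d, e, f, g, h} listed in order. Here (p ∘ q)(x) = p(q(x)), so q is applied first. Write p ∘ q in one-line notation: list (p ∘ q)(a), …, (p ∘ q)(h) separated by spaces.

f d c b h e a g

Chase each element through q then p: a → c → f; b → a → d; c → h → c; d → e → b; e → g → h; f → b → e; g → f → a; h → d → g.
So p ∘ q in one-line form is f d c b h e a g.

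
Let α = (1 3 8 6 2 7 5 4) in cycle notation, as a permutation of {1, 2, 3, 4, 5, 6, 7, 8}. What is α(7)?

5

In the cycle (1 3 8 6 2 7 5 4), 7 is followed by 5, so α(7) = 5.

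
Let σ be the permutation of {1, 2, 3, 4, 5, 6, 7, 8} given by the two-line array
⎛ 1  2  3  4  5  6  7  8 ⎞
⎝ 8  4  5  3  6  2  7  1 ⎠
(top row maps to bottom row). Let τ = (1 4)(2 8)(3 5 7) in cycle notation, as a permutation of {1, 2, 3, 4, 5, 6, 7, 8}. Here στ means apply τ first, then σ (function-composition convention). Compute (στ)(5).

First apply τ: τ(5) = 7, then σ(7) = 7. Thus (στ)(5) = 7.

7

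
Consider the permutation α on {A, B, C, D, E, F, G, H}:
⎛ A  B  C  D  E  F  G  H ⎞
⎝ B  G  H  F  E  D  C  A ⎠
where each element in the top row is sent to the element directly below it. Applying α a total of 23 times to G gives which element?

A

Tracing G → C → … returns to G after 5 steps, so G lies in a 5-cycle (A B G C H).
On a 5-cycle, α^5 is the identity, so α^23 = α^3 there (23 ≡ 3 mod 5).
Advancing 3 steps from G: G → C → H → A.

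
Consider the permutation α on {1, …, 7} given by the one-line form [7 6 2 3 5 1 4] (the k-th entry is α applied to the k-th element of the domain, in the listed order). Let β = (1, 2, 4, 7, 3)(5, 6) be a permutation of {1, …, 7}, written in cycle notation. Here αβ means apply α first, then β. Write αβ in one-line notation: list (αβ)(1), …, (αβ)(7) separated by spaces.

(αβ)(x) = β(α(x)). Computing each image: β(α(1)) = β(7) = 3, β(α(2)) = β(6) = 5, β(α(3)) = β(2) = 4, β(α(4)) = β(3) = 1, β(α(5)) = β(5) = 6, β(α(6)) = β(1) = 2, β(α(7)) = β(4) = 7.
Hence αβ = [3 5 4 1 6 2 7].

3 5 4 1 6 2 7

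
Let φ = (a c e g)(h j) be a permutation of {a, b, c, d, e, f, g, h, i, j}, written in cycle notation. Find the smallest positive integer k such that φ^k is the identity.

4

The disjoint cycles have lengths 4, 2, 1, 1, 1, 1.
Since disjoint cycles commute, ord(φ) = lcm(4, 2) = 4.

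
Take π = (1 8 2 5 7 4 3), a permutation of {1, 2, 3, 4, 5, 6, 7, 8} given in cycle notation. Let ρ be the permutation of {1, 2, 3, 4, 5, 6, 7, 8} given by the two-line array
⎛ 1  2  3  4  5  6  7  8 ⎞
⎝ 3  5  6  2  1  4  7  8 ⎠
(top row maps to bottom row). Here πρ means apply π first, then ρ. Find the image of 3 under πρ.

First apply π: π(3) = 1, then ρ(1) = 3. Thus (πρ)(3) = 3.

3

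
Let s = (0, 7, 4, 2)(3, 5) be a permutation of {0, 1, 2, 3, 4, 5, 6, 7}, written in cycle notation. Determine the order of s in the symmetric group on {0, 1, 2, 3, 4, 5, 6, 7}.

The cycle type of s is (4, 2, 1, 1).
The order of s is the least common multiple of its cycle lengths: lcm(4, 2) = 4.

4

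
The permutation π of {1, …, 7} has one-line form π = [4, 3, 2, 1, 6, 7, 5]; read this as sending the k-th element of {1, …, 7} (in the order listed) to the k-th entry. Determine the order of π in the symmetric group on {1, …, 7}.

6

Writing π as disjoint cycles, the cycle lengths are 3, 2, 2.
The order is lcm(3, 2, 2) = 6.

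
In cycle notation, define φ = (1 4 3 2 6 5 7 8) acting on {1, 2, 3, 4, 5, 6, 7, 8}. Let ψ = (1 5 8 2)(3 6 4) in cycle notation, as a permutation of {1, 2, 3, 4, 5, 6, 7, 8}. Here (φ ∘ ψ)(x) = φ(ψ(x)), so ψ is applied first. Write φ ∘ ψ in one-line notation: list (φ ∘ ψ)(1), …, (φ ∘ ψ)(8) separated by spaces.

7 4 5 2 1 3 8 6

For each element, apply ψ then φ: 1 → 5 → 7; 2 → 1 → 4; 3 → 6 → 5; 4 → 3 → 2; 5 → 8 → 1; 6 → 4 → 3; 7 → 7 → 8; 8 → 2 → 6.
Collecting the images, φ ∘ ψ = [7 4 5 2 1 3 8 6].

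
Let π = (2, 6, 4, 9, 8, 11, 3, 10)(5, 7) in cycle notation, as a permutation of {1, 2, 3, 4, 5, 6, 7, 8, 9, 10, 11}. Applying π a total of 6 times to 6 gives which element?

10

6 lies in the 8-cycle (2, 6, 4, 9, 8, 11, 3, 10).
Advancing 6 steps from 6: 6 → 4 → 9 → 8 → 11 → 3 → 10.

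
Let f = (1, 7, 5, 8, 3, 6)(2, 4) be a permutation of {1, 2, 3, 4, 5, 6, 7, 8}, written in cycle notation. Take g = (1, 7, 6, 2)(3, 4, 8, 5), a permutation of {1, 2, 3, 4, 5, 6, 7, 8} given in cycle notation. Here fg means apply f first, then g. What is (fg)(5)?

5

(fg)(5) = g(f(5)). f(5) = 8, then g(8) = 5. So (fg)(5) = 5.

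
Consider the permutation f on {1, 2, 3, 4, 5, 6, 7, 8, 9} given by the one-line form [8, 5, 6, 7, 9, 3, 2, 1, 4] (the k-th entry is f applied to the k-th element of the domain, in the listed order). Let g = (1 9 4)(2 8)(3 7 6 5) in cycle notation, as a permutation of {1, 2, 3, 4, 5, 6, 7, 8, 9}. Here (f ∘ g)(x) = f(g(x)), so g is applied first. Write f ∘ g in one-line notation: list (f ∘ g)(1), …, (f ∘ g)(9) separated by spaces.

4 1 2 8 6 9 3 5 7

(f ∘ g)(x) = f(g(x)). Computing each image: f(g(1)) = f(9) = 4, f(g(2)) = f(8) = 1, f(g(3)) = f(7) = 2, f(g(4)) = f(1) = 8, f(g(5)) = f(3) = 6, f(g(6)) = f(5) = 9, f(g(7)) = f(6) = 3, f(g(8)) = f(2) = 5, f(g(9)) = f(4) = 7.
Hence f ∘ g = [4 1 2 8 6 9 3 5 7].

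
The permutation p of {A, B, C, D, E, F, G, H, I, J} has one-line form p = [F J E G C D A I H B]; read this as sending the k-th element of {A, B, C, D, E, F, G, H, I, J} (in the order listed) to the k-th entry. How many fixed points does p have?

0

No element satisfies p(x) = x, so there are 0 fixed points.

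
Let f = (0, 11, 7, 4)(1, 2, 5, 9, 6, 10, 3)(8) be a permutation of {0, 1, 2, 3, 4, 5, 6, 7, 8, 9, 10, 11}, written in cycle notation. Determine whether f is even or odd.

odd

The cycle lengths are 7, 4, 1.
A cycle is odd iff its length is even; f has 1 even-length cycle, so sgn(f) = (−1)^1 and f is odd.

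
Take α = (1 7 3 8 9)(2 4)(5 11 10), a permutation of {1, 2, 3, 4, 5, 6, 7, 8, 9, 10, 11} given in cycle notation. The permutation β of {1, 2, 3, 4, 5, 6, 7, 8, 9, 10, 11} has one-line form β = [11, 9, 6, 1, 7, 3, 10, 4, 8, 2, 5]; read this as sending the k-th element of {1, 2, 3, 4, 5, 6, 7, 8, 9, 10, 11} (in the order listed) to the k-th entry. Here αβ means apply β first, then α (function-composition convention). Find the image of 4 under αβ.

7

β(4) = 1, then α(1) = 7; composing gives (αβ)(4) = 7.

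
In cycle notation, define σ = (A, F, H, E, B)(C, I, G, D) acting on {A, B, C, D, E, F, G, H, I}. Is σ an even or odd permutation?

The cycle lengths are 5, 4.
A cycle is odd iff its length is even; σ has 1 even-length cycle, so sgn(σ) = (−1)^1 and σ is odd.

odd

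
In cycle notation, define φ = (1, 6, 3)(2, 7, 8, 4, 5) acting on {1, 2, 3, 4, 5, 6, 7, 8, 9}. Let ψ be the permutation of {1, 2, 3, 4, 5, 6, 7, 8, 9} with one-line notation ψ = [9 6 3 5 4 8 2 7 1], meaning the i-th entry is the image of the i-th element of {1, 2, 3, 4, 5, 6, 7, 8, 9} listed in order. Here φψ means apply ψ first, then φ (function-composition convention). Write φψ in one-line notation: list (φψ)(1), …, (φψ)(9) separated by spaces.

(φψ)(x) = φ(ψ(x)). Computing each image: φ(ψ(1)) = φ(9) = 9, φ(ψ(2)) = φ(6) = 3, φ(ψ(3)) = φ(3) = 1, φ(ψ(4)) = φ(5) = 2, φ(ψ(5)) = φ(4) = 5, φ(ψ(6)) = φ(8) = 4, φ(ψ(7)) = φ(2) = 7, φ(ψ(8)) = φ(7) = 8, φ(ψ(9)) = φ(1) = 6.
Hence φψ = [9 3 1 2 5 4 7 8 6].

9 3 1 2 5 4 7 8 6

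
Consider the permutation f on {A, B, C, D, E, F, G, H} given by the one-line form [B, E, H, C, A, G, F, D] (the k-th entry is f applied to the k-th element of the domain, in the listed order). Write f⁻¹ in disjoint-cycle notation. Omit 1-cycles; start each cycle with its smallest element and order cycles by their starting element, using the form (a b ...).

(A E B)(C D H)(F G)

The cycle decomposition of f is (A B E)(C H D)(F G).
The inverse reverses every cycle; in canonical form, f⁻¹ = (A E B)(C D H)(F G).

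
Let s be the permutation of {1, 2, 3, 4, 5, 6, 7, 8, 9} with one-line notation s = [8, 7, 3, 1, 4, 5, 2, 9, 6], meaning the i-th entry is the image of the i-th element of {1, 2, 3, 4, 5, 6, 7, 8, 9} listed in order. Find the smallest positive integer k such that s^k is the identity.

6

Writing s as disjoint cycles, the cycle lengths are 6, 2, 1.
Since disjoint cycles commute, ord(s) = lcm(6, 2) = 6.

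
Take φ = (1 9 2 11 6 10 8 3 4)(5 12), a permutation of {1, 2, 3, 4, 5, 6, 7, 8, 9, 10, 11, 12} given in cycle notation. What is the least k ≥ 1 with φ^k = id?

18

The cycle type of φ is (9, 2, 1).
The order is lcm(9, 2) = 18.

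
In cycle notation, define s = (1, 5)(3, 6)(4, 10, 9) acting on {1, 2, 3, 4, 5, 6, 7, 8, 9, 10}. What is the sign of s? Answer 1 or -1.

1

The cycle lengths are 3, 2, 2, 1, 1, 1.
A cycle is odd iff its length is even; s has 2 even-length cycles, so sgn(s) = (−1)^2 and s is even.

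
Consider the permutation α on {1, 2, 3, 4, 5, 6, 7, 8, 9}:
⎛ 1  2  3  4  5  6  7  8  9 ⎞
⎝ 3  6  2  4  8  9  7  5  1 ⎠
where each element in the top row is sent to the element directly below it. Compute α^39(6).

2

Tracing 6 → 9 → … returns to 6 after 5 steps, so 6 lies in a 5-cycle (1, 3, 2, 6, 9).
Since the cycle has length 5, α^39 acts on it the same as α^4 (39 mod 5 = 4).
Stepping 4 places around the cycle: 6 → 9 → 1 → 3 → 2.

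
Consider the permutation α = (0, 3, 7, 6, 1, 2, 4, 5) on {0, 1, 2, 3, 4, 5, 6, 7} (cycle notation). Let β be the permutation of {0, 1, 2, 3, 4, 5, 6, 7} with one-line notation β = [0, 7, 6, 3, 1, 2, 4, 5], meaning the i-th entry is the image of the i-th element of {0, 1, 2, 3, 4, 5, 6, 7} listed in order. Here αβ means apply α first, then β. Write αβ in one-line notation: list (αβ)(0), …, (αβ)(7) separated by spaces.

3 6 1 5 2 0 7 4

Chase each element through α then β: 0 → 3 → 3; 1 → 2 → 6; 2 → 4 → 1; 3 → 7 → 5; 4 → 5 → 2; 5 → 0 → 0; 6 → 1 → 7; 7 → 6 → 4.
So αβ in one-line form is 3 6 1 5 2 0 7 4.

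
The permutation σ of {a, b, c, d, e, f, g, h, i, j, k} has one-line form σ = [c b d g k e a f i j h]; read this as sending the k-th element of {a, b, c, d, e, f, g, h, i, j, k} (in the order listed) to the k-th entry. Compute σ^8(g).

g

Tracing g → a → … returns to g after 4 steps, so g lies in a 4-cycle (a c d g).
On a 4-cycle, σ^4 is the identity, so σ^8 = σ^0 there (8 ≡ 0 mod 4).
So σ^8(g) = g.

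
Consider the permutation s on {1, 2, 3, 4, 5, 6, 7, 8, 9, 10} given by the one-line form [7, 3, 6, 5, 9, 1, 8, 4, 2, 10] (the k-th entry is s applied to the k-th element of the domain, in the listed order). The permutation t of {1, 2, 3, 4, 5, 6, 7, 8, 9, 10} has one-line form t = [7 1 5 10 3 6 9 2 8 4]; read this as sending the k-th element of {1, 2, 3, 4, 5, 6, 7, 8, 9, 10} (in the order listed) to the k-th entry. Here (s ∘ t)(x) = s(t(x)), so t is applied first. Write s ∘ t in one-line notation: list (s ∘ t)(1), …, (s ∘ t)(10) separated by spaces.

Chase each element through t then s: 1 → 7 → 8; 2 → 1 → 7; 3 → 5 → 9; 4 → 10 → 10; 5 → 3 → 6; 6 → 6 → 1; 7 → 9 → 2; 8 → 2 → 3; 9 → 8 → 4; 10 → 4 → 5.
So s ∘ t in one-line form is 8 7 9 10 6 1 2 3 4 5.

8 7 9 10 6 1 2 3 4 5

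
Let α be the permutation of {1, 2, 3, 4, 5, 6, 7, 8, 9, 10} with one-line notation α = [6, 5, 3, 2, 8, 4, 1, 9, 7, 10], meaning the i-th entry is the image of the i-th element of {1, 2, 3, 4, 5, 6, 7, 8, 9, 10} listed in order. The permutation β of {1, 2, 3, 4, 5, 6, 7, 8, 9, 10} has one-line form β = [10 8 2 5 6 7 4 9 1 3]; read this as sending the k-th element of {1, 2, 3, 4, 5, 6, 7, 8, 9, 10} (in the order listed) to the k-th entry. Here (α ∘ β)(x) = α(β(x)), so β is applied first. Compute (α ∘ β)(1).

(α ∘ β)(1) = α(β(1)). β(1) = 10, then α(10) = 10. So (α ∘ β)(1) = 10.

10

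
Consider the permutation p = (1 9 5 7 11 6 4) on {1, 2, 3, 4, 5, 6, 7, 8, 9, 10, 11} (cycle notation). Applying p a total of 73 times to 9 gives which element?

11

9 lies in the 7-cycle (1 9 5 7 11 6 4).
On a 7-cycle, p^7 is the identity, so p^73 = p^3 there (73 ≡ 3 mod 7).
Stepping 3 places around the cycle: 9 → 5 → 7 → 11.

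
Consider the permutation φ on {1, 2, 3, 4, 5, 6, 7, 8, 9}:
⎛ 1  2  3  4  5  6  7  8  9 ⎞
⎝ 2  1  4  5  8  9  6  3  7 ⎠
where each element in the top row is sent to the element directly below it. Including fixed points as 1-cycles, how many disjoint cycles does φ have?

The cycle decomposition is (1, 2)(3, 4, 5, 8)(6, 9, 7), which has 3 cycles (counting 1-cycles).

3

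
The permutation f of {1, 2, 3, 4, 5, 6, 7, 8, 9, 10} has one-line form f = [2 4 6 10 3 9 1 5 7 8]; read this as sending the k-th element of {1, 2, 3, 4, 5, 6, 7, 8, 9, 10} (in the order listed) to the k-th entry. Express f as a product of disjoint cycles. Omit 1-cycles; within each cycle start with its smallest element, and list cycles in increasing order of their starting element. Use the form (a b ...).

(1 2 4 10 8 5 3 6 9 7)

Iterating f from 1 gives 1 → 2 → 4 → 10 → 8 → 5 → 3 → 6 → 9 → 7 → 1; that is the 10-cycle (1 2 4 10 8 5 3 6 9 7).
Continuing from each remaining unvisited element yields (1 2 4 10 8 5 3 6 9 7).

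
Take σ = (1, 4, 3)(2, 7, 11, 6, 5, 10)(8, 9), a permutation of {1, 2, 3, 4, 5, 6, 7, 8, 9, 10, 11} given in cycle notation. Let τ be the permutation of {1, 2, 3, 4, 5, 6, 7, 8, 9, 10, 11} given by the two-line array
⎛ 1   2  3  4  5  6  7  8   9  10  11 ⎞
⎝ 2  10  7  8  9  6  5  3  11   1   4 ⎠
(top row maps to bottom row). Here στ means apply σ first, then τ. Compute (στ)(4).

(στ)(4) = τ(σ(4)). σ(4) = 3, then τ(3) = 7. So (στ)(4) = 7.

7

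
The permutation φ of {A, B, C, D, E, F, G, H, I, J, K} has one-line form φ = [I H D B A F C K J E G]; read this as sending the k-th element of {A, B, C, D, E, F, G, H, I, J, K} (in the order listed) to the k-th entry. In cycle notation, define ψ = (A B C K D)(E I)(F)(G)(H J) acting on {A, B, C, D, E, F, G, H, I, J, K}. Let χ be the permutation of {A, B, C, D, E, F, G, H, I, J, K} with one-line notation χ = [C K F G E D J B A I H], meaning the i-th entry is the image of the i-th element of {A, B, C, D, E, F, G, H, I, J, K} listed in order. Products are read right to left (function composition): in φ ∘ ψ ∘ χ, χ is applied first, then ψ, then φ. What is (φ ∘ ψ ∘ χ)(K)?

E

Chase K: χ(K) = H; ψ(H) = J; φ(J) = E. Hence (φ ∘ ψ ∘ χ)(K) = E.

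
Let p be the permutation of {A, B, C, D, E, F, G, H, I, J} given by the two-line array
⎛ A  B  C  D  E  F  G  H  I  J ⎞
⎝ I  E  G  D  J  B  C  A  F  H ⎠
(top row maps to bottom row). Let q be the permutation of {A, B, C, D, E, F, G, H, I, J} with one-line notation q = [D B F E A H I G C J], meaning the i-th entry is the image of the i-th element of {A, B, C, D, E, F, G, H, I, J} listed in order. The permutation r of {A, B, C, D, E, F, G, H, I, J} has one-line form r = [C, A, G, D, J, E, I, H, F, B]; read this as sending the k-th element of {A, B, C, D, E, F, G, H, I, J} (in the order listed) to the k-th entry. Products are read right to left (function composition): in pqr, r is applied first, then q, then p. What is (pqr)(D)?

Chase D: r(D) = D; q(D) = E; p(E) = J. Hence (pqr)(D) = J.

J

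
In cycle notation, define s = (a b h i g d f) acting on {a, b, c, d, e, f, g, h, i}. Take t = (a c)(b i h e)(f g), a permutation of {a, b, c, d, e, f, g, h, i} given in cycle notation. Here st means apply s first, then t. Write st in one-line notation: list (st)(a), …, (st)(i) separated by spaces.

(st)(x) = t(s(x)). Computing each image: t(s(a)) = t(b) = i, t(s(b)) = t(h) = e, t(s(c)) = t(c) = a, t(s(d)) = t(f) = g, t(s(e)) = t(e) = b, t(s(f)) = t(a) = c, t(s(g)) = t(d) = d, t(s(h)) = t(i) = h, t(s(i)) = t(g) = f.
Hence st = [i e a g b c d h f].

i e a g b c d h f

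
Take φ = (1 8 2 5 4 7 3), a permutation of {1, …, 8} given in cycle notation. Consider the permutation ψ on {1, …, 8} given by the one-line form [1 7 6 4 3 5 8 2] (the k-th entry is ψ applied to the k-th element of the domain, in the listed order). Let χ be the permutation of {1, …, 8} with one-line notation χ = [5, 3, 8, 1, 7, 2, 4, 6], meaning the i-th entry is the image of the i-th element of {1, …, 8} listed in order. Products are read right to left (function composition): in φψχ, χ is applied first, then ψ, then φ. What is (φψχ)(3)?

Chase 3: χ(3) = 8; ψ(8) = 2; φ(2) = 5. Hence (φψχ)(3) = 5.

5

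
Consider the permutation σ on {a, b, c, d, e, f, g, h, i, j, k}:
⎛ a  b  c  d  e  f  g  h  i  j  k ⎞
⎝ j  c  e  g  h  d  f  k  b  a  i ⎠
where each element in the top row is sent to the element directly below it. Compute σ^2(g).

Tracing g → f → … returns to g after 3 steps, so g lies in a 3-cycle (d, g, f).
Stepping 2 places around the cycle: g → f → d.

d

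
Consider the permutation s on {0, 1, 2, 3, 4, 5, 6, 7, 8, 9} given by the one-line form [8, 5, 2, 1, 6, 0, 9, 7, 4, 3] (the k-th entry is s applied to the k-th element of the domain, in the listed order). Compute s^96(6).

Tracing 6 → 9 → … returns to 6 after 8 steps, so 6 lies in an 8-cycle (0, 8, 4, 6, 9, 3, 1, 5).
On an 8-cycle, s^8 is the identity, so s^96 = s^0 there (96 ≡ 0 mod 8).
So s^96(6) = 6.

6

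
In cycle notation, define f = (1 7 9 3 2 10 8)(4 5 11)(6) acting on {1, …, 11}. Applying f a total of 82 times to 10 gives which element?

10 lies in the 7-cycle (1 7 9 3 2 10 8).
On a 7-cycle, f^7 is the identity, so f^82 = f^5 there (82 ≡ 5 mod 7).
Stepping 5 places around the cycle: 10 → 8 → 1 → 7 → 9 → 3.

3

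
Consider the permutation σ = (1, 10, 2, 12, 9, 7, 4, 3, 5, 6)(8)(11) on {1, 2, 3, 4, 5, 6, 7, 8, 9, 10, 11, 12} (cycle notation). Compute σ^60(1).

1

1 lies in the 10-cycle (1, 10, 2, 12, 9, 7, 4, 3, 5, 6).
Powers repeat with period 10 on this cycle, and 60 mod 10 = 0, so σ^60(1) = σ^0(1).
So σ^60(1) = 1.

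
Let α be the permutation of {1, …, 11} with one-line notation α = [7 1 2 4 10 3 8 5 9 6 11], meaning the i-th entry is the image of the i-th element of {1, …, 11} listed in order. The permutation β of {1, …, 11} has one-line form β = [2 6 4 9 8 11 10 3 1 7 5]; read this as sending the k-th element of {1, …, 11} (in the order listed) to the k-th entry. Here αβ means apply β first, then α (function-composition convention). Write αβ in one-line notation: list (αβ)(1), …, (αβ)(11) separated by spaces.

1 3 4 9 5 11 6 2 7 8 10

Chase each element through β then α: 1 → 2 → 1; 2 → 6 → 3; 3 → 4 → 4; 4 → 9 → 9; 5 → 8 → 5; 6 → 11 → 11; 7 → 10 → 6; 8 → 3 → 2; 9 → 1 → 7; 10 → 7 → 8; 11 → 5 → 10.
Collecting the images, αβ = [1 3 4 9 5 11 6 2 7 8 10].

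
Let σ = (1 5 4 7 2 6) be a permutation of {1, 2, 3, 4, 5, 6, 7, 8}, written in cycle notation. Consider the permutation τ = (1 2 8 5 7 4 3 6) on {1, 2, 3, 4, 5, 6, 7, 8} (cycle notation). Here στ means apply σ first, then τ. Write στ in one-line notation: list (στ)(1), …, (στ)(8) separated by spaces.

7 1 6 4 3 2 8 5

(στ)(x) = τ(σ(x)). Computing each image: τ(σ(1)) = τ(5) = 7, τ(σ(2)) = τ(6) = 1, τ(σ(3)) = τ(3) = 6, τ(σ(4)) = τ(7) = 4, τ(σ(5)) = τ(4) = 3, τ(σ(6)) = τ(1) = 2, τ(σ(7)) = τ(2) = 8, τ(σ(8)) = τ(8) = 5.
Hence στ = [7 1 6 4 3 2 8 5].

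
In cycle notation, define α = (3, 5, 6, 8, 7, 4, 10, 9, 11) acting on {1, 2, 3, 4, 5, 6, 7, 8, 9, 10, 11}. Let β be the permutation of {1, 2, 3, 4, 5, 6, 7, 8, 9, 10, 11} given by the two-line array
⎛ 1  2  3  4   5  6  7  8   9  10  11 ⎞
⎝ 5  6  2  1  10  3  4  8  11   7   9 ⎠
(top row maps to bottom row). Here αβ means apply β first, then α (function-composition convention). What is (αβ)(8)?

β(8) = 8, then α(8) = 7; composing gives (αβ)(8) = 7.

7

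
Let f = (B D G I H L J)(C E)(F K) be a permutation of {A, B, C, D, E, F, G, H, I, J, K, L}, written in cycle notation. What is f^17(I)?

I lies in the 7-cycle (B D G I H L J).
Since the cycle has length 7, f^17 acts on it the same as f^3 (17 mod 7 = 3).
Advancing 3 steps from I: I → H → L → J.

J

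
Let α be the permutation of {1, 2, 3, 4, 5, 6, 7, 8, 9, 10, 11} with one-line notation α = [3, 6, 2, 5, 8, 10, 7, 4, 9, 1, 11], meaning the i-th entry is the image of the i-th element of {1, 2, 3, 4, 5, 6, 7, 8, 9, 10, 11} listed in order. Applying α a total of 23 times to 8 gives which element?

Tracing 8 → 4 → … returns to 8 after 3 steps, so 8 lies in a 3-cycle (4 5 8).
On a 3-cycle, α^3 is the identity, so α^23 = α^2 there (23 ≡ 2 mod 3).
Stepping 2 places around the cycle: 8 → 4 → 5.

5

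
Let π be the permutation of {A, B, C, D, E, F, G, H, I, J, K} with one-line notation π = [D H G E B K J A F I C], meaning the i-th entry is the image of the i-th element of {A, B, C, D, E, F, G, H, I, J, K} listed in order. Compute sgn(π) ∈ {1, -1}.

In disjoint-cycle form the cycle lengths are 6, 5.
A cycle of length ℓ contributes ℓ−1 transpositions, so π is a product of 5 + 4 = 9 transpositions — odd.

-1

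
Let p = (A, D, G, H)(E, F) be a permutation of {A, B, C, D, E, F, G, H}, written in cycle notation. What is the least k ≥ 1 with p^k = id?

4

The disjoint cycles have lengths 4, 2, 1, 1.
Since disjoint cycles commute, ord(p) = lcm(4, 2) = 4.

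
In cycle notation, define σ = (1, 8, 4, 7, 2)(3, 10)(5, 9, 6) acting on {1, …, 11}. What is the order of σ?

The disjoint cycles have lengths 5, 3, 2, 1.
Since disjoint cycles commute, ord(σ) = lcm(5, 3, 2) = 30.

30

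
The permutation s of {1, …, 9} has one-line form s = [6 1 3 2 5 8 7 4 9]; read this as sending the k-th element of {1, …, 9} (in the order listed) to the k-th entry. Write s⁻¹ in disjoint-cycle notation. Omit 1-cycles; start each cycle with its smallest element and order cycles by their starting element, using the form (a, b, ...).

The cycle decomposition of s is (1, 6, 8, 4, 2).
The inverse reverses every cycle; in canonical form, s⁻¹ = (1, 2, 4, 8, 6).

(1, 2, 4, 8, 6)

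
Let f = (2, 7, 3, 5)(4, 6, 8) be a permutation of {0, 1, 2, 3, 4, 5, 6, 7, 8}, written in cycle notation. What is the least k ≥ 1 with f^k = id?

12

The disjoint cycles have lengths 4, 3, 1, 1.
Since disjoint cycles commute, ord(f) = lcm(4, 3) = 12.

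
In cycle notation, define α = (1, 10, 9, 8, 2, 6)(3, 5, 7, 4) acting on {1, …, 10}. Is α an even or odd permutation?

even

The cycle lengths are 6, 4.
A cycle is odd iff its length is even; α has 2 even-length cycles, so sgn(α) = (−1)^2 and α is even.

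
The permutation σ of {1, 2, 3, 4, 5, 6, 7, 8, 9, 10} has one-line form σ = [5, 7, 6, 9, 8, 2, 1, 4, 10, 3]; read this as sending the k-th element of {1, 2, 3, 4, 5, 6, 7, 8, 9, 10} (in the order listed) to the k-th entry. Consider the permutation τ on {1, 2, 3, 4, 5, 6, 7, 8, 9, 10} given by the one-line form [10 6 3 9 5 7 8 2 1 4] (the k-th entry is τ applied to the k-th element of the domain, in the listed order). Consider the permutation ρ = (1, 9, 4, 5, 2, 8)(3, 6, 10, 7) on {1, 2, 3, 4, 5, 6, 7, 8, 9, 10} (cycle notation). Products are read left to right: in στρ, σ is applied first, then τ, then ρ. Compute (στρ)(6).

10

Apply the permutations in order: σ(6) = 2, then τ(2) = 6, then ρ(6) = 10. So (στρ)(6) = 10.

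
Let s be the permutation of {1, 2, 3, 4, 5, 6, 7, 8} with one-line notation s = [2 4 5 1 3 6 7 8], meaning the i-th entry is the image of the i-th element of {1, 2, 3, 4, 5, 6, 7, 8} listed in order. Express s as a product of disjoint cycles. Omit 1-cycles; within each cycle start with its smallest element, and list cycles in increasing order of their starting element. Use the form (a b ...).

(1 2 4)(3 5)

Start at 1 and follow images: 1 → 2 → 4 → 1, giving the cycle (1 2 4).
Continuing from each remaining unvisited element yields (1 2 4)(3 5).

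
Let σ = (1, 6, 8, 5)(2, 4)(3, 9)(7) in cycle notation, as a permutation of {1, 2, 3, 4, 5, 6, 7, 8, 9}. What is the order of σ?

4

The cycle type of σ is (4, 2, 2, 1).
Since disjoint cycles commute, ord(σ) = lcm(4, 2, 2) = 4.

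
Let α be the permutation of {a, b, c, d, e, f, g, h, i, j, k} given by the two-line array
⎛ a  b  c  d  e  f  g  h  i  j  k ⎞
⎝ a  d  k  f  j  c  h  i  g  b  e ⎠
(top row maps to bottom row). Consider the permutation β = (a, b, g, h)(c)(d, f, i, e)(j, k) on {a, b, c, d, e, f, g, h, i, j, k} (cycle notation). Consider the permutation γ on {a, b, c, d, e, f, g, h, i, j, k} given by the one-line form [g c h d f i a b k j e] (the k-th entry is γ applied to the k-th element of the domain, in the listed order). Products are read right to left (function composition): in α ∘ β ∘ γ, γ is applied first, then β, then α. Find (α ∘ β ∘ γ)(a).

Chase a: γ(a) = g; β(g) = h; α(h) = i. Hence (α ∘ β ∘ γ)(a) = i.

i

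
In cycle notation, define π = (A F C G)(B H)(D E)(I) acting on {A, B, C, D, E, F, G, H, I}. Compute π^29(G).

G lies in the 4-cycle (A F C G).
On a 4-cycle, π^4 is the identity, so π^29 = π^1 there (29 ≡ 1 mod 4).
Advancing 1 step from G: G → A.

A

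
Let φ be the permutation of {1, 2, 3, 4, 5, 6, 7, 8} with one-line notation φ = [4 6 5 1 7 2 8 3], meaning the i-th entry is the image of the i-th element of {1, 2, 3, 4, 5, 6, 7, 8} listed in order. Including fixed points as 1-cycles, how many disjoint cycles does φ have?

3

The cycle decomposition is (1, 4)(2, 6)(3, 5, 7, 8), which has 3 cycles (counting 1-cycles).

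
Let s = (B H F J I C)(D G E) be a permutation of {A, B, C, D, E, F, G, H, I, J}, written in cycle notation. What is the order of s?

6

The disjoint cycles have lengths 6, 3, 1.
Since disjoint cycles commute, ord(s) = lcm(6, 3) = 6.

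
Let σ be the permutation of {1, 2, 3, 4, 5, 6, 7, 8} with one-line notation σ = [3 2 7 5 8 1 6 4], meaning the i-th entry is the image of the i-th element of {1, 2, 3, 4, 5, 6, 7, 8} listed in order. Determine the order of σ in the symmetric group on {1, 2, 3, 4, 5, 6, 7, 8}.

12

Decomposing into disjoint cycles gives cycle lengths 4, 3, 1.
Since disjoint cycles commute, ord(σ) = lcm(4, 3) = 12.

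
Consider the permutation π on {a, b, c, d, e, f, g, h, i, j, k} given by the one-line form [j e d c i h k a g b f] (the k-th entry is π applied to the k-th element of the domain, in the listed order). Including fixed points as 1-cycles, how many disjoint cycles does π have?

The cycle decomposition is (a, j, b, e, i, g, k, f, h)(c, d), which has 2 cycles (counting 1-cycles).

2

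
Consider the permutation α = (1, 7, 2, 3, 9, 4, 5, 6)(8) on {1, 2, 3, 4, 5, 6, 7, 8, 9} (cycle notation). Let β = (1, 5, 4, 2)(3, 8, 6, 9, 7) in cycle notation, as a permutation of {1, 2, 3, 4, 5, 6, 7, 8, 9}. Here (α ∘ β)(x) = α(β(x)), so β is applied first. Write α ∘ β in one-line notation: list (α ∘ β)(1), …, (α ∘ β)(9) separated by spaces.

For each element, apply β then α: 1 → 5 → 6; 2 → 1 → 7; 3 → 8 → 8; 4 → 2 → 3; 5 → 4 → 5; 6 → 9 → 4; 7 → 3 → 9; 8 → 6 → 1; 9 → 7 → 2.
Collecting the images, α ∘ β = [6 7 8 3 5 4 9 1 2].

6 7 8 3 5 4 9 1 2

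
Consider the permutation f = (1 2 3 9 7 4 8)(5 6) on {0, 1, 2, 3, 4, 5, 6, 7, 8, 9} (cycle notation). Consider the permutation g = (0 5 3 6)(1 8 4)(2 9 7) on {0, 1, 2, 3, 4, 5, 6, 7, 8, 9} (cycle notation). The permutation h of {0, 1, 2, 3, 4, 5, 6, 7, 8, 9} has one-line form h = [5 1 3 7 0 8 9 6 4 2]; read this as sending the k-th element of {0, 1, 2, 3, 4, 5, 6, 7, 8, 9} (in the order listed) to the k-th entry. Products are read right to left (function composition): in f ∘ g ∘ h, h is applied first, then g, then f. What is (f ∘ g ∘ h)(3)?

Apply the permutations in order: h(3) = 7, then g(7) = 2, then f(2) = 3. So (f ∘ g ∘ h)(3) = 3.

3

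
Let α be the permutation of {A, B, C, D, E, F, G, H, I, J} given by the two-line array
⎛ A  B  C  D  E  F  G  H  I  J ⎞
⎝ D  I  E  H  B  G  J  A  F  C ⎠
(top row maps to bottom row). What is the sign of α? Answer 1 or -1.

In disjoint-cycle form the cycle lengths are 7, 3.
A cycle is odd iff its length is even; α has 0 even-length cycles, so sgn(α) = (−1)^0 and α is even.

1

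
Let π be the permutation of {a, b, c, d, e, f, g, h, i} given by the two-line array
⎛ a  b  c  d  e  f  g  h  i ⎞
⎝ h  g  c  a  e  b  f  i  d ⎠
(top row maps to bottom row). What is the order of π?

The disjoint-cycle form of π has cycle lengths 4, 3, 1, 1.
Since disjoint cycles commute, ord(π) = lcm(4, 3) = 12.

12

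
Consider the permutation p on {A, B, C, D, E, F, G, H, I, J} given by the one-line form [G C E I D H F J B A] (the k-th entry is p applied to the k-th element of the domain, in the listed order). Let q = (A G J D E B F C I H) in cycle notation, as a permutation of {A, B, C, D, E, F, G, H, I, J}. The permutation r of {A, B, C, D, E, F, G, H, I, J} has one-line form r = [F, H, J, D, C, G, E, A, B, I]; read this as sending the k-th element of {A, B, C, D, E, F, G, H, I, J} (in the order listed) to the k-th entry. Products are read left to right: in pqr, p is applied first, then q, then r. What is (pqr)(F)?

Chase F: p(F) = H; q(H) = A; r(A) = F. Hence (pqr)(F) = F.

F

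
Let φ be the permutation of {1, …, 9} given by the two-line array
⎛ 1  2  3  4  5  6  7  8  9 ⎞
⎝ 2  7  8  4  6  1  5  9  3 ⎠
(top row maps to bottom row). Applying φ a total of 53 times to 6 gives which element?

7

Tracing 6 → 1 → … returns to 6 after 5 steps, so 6 lies in a 5-cycle (1, 2, 7, 5, 6).
Powers repeat with period 5 on this cycle, and 53 mod 5 = 3, so φ^53(6) = φ^3(6).
Advancing 3 steps from 6: 6 → 1 → 2 → 7.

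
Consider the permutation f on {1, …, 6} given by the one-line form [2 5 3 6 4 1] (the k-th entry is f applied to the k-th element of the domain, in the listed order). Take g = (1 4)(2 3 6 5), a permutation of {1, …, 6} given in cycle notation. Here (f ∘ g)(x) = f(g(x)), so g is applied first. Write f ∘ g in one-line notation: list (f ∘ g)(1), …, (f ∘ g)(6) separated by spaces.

6 3 1 2 5 4

Chase each element through g then f: 1 → 4 → 6; 2 → 3 → 3; 3 → 6 → 1; 4 → 1 → 2; 5 → 2 → 5; 6 → 5 → 4.
Collecting the images, f ∘ g = [6 3 1 2 5 4].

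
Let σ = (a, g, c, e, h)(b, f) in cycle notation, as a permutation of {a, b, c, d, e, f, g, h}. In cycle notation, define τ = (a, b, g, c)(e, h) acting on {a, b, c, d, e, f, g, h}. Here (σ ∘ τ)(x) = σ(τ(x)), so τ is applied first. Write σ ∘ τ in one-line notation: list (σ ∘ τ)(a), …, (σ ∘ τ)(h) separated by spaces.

f c g d a b e h

For each element, apply τ then σ: a → b → f; b → g → c; c → a → g; d → d → d; e → h → a; f → f → b; g → c → e; h → e → h.
Collecting the images, σ ∘ τ = [f c g d a b e h].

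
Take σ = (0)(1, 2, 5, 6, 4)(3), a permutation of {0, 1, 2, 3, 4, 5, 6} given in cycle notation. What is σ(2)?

2 appears in (1, 2, 5, 6, 4); the next entry (wrapping around) is 5.

5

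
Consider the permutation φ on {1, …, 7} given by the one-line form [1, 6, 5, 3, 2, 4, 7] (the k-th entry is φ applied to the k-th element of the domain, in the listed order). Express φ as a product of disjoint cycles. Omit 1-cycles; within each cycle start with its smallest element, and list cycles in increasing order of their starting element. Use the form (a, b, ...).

Start at 2 and follow images: 2 → 6 → 4 → 3 → 5 → 2, giving the cycle (2, 6, 4, 3, 5).
Repeating from the next unused element and collecting all non-trivial cycles gives (2, 6, 4, 3, 5).

(2, 6, 4, 3, 5)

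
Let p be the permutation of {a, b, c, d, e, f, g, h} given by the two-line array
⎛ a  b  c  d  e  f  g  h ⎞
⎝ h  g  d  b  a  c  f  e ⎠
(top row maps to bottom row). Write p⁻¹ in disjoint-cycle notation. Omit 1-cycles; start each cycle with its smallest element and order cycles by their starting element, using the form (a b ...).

First write p in disjoint cycles: (a h e)(b g f c d).
The inverse reverses every cycle; in canonical form, p⁻¹ = (a e h)(b d c f g).

(a e h)(b d c f g)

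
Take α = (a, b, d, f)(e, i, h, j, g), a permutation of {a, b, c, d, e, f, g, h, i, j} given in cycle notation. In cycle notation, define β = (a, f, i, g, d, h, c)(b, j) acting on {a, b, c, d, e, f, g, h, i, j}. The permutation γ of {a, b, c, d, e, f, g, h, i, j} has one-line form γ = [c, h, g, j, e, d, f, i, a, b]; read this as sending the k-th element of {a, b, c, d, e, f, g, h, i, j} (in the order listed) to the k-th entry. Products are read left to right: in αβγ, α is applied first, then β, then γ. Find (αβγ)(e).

Apply the permutations in order: α(e) = i, then β(i) = g, then γ(g) = f. So (αβγ)(e) = f.

f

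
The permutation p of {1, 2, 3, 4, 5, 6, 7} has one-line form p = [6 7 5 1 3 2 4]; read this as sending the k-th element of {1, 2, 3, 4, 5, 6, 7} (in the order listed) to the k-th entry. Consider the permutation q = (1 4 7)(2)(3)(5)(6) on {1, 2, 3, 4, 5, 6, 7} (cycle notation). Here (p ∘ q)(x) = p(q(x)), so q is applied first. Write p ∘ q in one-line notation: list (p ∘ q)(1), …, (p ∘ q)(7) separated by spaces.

Chase each element through q then p: 1 → 4 → 1; 2 → 2 → 7; 3 → 3 → 5; 4 → 7 → 4; 5 → 5 → 3; 6 → 6 → 2; 7 → 1 → 6.
Collecting the images, p ∘ q = [1 7 5 4 3 2 6].

1 7 5 4 3 2 6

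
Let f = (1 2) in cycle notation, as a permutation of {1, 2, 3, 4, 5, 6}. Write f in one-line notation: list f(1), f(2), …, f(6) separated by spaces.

2 1 3 4 5 6

Reading each image from the cycles: 1→2, 2→1, 3→3, 4→4, 5→5, 6→6.
So the one-line form is 2 1 3 4 5 6.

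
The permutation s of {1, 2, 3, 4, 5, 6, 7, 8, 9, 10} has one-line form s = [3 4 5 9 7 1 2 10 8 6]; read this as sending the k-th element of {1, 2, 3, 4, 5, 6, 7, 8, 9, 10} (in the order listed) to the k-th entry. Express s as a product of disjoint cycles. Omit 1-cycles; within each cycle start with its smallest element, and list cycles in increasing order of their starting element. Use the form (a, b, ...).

(1, 3, 5, 7, 2, 4, 9, 8, 10, 6)

From 1: 1 → 3 → 5 → 7 → 2 → 4 → 9 → 8 → 10 → 6 → 1, closing the cycle (1, 3, 5, 7, 2, 4, 9, 8, 10, 6).
Continuing from each remaining unvisited element yields (1, 3, 5, 7, 2, 4, 9, 8, 10, 6).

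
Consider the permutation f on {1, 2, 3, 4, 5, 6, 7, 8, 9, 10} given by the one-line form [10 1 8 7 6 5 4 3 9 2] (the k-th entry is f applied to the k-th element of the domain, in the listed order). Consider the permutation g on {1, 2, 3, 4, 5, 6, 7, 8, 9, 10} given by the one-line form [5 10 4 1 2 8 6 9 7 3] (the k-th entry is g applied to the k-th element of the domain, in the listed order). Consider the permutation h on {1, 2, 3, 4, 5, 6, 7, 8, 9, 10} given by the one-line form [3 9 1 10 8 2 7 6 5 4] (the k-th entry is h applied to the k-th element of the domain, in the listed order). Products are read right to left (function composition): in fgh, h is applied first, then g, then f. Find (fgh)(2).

Apply the permutations in order: h(2) = 9, then g(9) = 7, then f(7) = 4. So (fgh)(2) = 4.

4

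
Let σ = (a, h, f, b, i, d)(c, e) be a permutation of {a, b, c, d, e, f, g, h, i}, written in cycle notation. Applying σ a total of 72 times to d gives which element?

d lies in the 6-cycle (a, h, f, b, i, d).
Since the cycle has length 6, σ^72 acts on it the same as σ^0 (72 mod 6 = 0).
So σ^72(d) = d.

d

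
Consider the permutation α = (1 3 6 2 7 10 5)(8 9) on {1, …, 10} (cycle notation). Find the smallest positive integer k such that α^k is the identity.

14

The disjoint cycles have lengths 7, 2, 1.
Since disjoint cycles commute, ord(α) = lcm(7, 2) = 14.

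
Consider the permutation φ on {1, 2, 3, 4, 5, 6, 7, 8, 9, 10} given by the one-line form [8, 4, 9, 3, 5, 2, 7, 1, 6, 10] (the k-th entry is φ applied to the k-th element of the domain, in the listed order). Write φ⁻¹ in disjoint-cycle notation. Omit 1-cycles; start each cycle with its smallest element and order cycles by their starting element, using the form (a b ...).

First write φ in disjoint cycles: (1 8)(2 4 3 9 6).
Reversing each cycle (and rotating so the smallest element leads) gives φ⁻¹ = (1 8)(2 6 9 3 4).

(1 8)(2 6 9 3 4)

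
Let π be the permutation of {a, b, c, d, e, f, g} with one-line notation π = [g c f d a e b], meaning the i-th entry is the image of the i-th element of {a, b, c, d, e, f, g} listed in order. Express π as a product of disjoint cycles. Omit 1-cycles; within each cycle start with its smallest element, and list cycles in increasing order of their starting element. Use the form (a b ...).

From a: a → g → b → c → f → e → a, closing the cycle (a g b c f e).
Continuing from each remaining unvisited element yields (a g b c f e).

(a g b c f e)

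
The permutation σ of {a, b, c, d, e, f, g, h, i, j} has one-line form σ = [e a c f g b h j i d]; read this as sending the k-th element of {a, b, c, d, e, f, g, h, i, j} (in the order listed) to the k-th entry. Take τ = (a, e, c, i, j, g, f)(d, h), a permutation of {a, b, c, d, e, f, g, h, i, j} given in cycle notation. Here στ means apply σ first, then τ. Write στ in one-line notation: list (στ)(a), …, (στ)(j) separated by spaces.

c e i a f b d g j h

(στ)(x) = τ(σ(x)). Computing each image: τ(σ(a)) = τ(e) = c, τ(σ(b)) = τ(a) = e, τ(σ(c)) = τ(c) = i, τ(σ(d)) = τ(f) = a, τ(σ(e)) = τ(g) = f, τ(σ(f)) = τ(b) = b, τ(σ(g)) = τ(h) = d, τ(σ(h)) = τ(j) = g, τ(σ(i)) = τ(i) = j, τ(σ(j)) = τ(d) = h.
Hence στ = [c e i a f b d g j h].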